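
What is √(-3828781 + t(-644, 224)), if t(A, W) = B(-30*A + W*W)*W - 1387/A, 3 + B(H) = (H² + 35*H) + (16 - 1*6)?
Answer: √112226782001367831/322 ≈ 1.0404e+6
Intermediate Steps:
B(H) = 7 + H² + 35*H (B(H) = -3 + ((H² + 35*H) + (16 - 1*6)) = -3 + ((H² + 35*H) + (16 - 6)) = -3 + ((H² + 35*H) + 10) = -3 + (10 + H² + 35*H) = 7 + H² + 35*H)
t(A, W) = -1387/A + W*(7 + (W² - 30*A)² - 1050*A + 35*W²) (t(A, W) = (7 + (-30*A + W*W)² + 35*(-30*A + W*W))*W - 1387/A = (7 + (-30*A + W²)² + 35*(-30*A + W²))*W - 1387/A = (7 + (W² - 30*A)² + 35*(W² - 30*A))*W - 1387/A = (7 + (W² - 30*A)² + (-1050*A + 35*W²))*W - 1387/A = (7 + (W² - 30*A)² - 1050*A + 35*W²)*W - 1387/A = W*(7 + (W² - 30*A)² - 1050*A + 35*W²) - 1387/A = -1387/A + W*(7 + (W² - 30*A)² - 1050*A + 35*W²))
√(-3828781 + t(-644, 224)) = √(-3828781 + (-1387 - 644*224*(7 + (-1*224² + 30*(-644))² - 1050*(-644) + 35*224²))/(-644)) = √(-3828781 - (-1387 - 644*224*(7 + (-1*50176 - 19320)² + 676200 + 35*50176))/644) = √(-3828781 - (-1387 - 644*224*(7 + (-50176 - 19320)² + 676200 + 1756160))/644) = √(-3828781 - (-1387 - 644*224*(7 + (-69496)² + 676200 + 1756160))/644) = √(-3828781 - (-1387 - 644*224*(7 + 4829694016 + 676200 + 1756160))/644) = √(-3828781 - (-1387 - 644*224*4832126383)/644) = √(-3828781 - (-1387 - 697063223506048)/644) = √(-3828781 - 1/644*(-697063223507435)) = √(-3828781 + 697063223507435/644) = √(697060757772471/644) = √112226782001367831/322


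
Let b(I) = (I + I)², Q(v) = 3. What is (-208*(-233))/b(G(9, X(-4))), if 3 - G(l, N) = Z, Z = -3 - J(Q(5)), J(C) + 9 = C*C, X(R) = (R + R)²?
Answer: 3029/9 ≈ 336.56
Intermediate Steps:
X(R) = 4*R² (X(R) = (2*R)² = 4*R²)
J(C) = -9 + C² (J(C) = -9 + C*C = -9 + C²)
Z = -3 (Z = -3 - (-9 + 3²) = -3 - (-9 + 9) = -3 - 1*0 = -3 + 0 = -3)
G(l, N) = 6 (G(l, N) = 3 - 1*(-3) = 3 + 3 = 6)
b(I) = 4*I² (b(I) = (2*I)² = 4*I²)
(-208*(-233))/b(G(9, X(-4))) = (-208*(-233))/((4*6²)) = 48464/((4*36)) = 48464/144 = 48464*(1/144) = 3029/9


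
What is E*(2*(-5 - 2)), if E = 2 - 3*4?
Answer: 140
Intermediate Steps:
E = -10 (E = 2 - 12 = -10)
E*(2*(-5 - 2)) = -20*(-5 - 2) = -20*(-7) = -10*(-14) = 140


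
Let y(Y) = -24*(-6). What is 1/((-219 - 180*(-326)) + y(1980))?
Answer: 1/58605 ≈ 1.7063e-5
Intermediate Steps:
y(Y) = 144
1/((-219 - 180*(-326)) + y(1980)) = 1/((-219 - 180*(-326)) + 144) = 1/((-219 + 58680) + 144) = 1/(58461 + 144) = 1/58605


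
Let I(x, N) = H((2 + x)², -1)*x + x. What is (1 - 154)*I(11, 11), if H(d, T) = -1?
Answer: 0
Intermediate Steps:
I(x, N) = 0 (I(x, N) = -x + x = 0)
(1 - 154)*I(11, 11) = (1 - 154)*0 = -153*0 = 0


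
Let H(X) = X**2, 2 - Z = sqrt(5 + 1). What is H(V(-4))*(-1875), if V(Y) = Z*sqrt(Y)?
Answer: 75000 - 30000*sqrt(6) ≈ 1515.3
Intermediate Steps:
Z = 2 - sqrt(6) (Z = 2 - sqrt(5 + 1) = 2 - sqrt(6) ≈ -0.44949)
V(Y) = sqrt(Y)*(2 - sqrt(6)) (V(Y) = (2 - sqrt(6))*sqrt(Y) = sqrt(Y)*(2 - sqrt(6)))
H(V(-4))*(-1875) = (sqrt(-4)*(2 - sqrt(6)))**2*(-1875) = ((2*I)*(2 - sqrt(6)))**2*(-1875) = (2*I*(2 - sqrt(6)))**2*(-1875) = -4*(2 - sqrt(6))**2*(-1875) = 7500*(2 - sqrt(6))**2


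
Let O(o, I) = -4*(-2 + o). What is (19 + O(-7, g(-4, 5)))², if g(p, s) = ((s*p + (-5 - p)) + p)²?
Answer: 3025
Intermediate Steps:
g(p, s) = (-5 + p*s)² (g(p, s) = ((p*s + (-5 - p)) + p)² = ((-5 - p + p*s) + p)² = (-5 + p*s)²)
O(o, I) = 8 - 4*o
(19 + O(-7, g(-4, 5)))² = (19 + (8 - 4*(-7)))² = (19 + (8 + 28))² = (19 + 36)² = 55² = 3025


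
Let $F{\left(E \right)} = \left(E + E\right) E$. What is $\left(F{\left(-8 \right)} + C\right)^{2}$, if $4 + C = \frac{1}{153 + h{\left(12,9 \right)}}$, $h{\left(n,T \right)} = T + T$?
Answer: $\frac{449652025}{29241} \approx 15377.0$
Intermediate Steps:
$h{\left(n,T \right)} = 2 T$
$F{\left(E \right)} = 2 E^{2}$ ($F{\left(E \right)} = 2 E E = 2 E^{2}$)
$C = - \frac{683}{171}$ ($C = -4 + \frac{1}{153 + 2 \cdot 9} = -4 + \frac{1}{153 + 18} = -4 + \frac{1}{171} = - \frac{683}{171} \approx -3.9942$)
$\left(F{\left(-8 \right)} + C\right)^{2} = \left(2 \left(-8\right)^{2} - \frac{683}{171}\right)^{2} = \left(2 \cdot 64 - \frac{683}{171}\right)^{2} = \left(128 - \frac{683}{171}\right)^{2} = \left(\frac{21205}{171}\right)^{2} = \frac{449652025}{29241}$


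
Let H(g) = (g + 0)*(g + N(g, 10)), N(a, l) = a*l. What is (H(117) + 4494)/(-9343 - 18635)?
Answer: -51691/9326 ≈ -5.5427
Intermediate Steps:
H(g) = 11*g² (H(g) = (g + 0)*(g + g*10) = g*(g + 10*g) = g*(11*g) = 11*g²)
(H(117) + 4494)/(-9343 - 18635) = (11*117² + 4494)/(-9343 - 18635) = (11*13689 + 4494)/(-27978) = (150579 + 4494)*(-1/27978) = 155073*(-1/27978) = -51691/9326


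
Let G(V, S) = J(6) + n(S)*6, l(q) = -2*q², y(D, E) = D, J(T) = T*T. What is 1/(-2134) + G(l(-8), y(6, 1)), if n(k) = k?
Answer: 153647/2134 ≈ 72.000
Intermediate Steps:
J(T) = T²
G(V, S) = 36 + 6*S (G(V, S) = 6² + S*6 = 36 + 6*S)
1/(-2134) + G(l(-8), y(6, 1)) = 1/(-2134) + (36 + 6*6) = -1/2134 + (36 + 36) = -1/2134 + 72 = 153647/2134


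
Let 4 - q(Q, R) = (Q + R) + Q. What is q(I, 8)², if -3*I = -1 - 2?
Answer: 36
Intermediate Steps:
I = 1 (I = -(-1 - 2)/3 = -⅓*(-3) = 1)
q(Q, R) = 4 - R - 2*Q (q(Q, R) = 4 - ((Q + R) + Q) = 4 - (R + 2*Q) = 4 + (-R - 2*Q) = 4 - R - 2*Q)
q(I, 8)² = (4 - 1*8 - 2*1)² = (4 - 8 - 2)² = (-6)² = 36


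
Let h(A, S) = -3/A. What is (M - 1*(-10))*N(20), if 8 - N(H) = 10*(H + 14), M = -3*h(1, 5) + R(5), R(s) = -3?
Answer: -5312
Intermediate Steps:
M = 6 (M = -(-9)/1 - 3 = -(-9) - 3 = -3*(-3) - 3 = 9 - 3 = 6)
N(H) = -132 - 10*H (N(H) = 8 - 10*(H + 14) = 8 - 10*(14 + H) = 8 - (140 + 10*H) = 8 + (-140 - 10*H) = -132 - 10*H)
(M - 1*(-10))*N(20) = (6 - 1*(-10))*(-132 - 10*20) = (6 + 10)*(-132 - 200) = 16*(-332) = -5312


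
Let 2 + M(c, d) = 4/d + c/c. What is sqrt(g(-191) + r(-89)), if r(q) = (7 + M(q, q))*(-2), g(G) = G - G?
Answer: 2*I*sqrt(23585)/89 ≈ 3.4511*I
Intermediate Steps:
g(G) = 0
M(c, d) = -1 + 4/d (M(c, d) = -2 + (4/d + c/c) = -2 + (4/d + 1) = -2 + (1 + 4/d) = -1 + 4/d)
r(q) = -14 - 2*(4 - q)/q (r(q) = (7 + (4 - q)/q)*(-2) = -14 - 2*(4 - q)/q)
sqrt(g(-191) + r(-89)) = sqrt(0 + (-12 - 8/(-89))) = sqrt(0 + (-12 - 8*(-1/89))) = sqrt(0 + (-12 + 8/89)) = sqrt(0 - 1060/89) = sqrt(-1060/89) = 2*I*sqrt(23585)/89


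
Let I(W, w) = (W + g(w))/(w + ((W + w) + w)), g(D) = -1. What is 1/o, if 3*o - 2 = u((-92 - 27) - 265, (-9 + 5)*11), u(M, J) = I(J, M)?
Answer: 3588/2437 ≈ 1.4723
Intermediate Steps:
I(W, w) = (-1 + W)/(W + 3*w) (I(W, w) = (W - 1)/(w + ((W + w) + w)) = (-1 + W)/(w + (W + 2*w)) = (-1 + W)/(W + 3*w))
u(M, J) = (-1 + J)/(J + 3*M)
o = 2437/3588 (o = ⅔ + ((-1 + (-9 + 5)*11)/((-9 + 5)*11 + 3*((-92 - 27) - 265)))/3 = ⅔ + ((-1 - 4*11)/(-4*11 + 3*(-119 - 265)))/3 = ⅔ + ((-1 - 44)/(-44 + 3*(-384)))/3 = ⅔ + (-45/(-44 - 1152))/3 = ⅔ + (-45/(-1196))/3 = ⅔ + (-1/1196*(-45))/3 = ⅔ + (⅓)*(45/1196) = ⅔ + 15/1196 = 2437/3588 ≈ 0.67921)
1/o = 1/(2437/3588) = 3588/2437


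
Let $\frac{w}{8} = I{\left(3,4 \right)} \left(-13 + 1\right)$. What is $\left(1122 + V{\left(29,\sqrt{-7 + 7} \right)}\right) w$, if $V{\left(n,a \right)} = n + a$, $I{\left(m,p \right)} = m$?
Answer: $-331488$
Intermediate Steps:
$w = -288$ ($w = 8 \cdot 3 \left(-13 + 1\right) = 8 \cdot 3 \left(-12\right) = 8 \left(-36\right) = -288$)
$V{\left(n,a \right)} = a + n$
$\left(1122 + V{\left(29,\sqrt{-7 + 7} \right)}\right) w = \left(1122 + \left(\sqrt{-7 + 7} + 29\right)\right) \left(-288\right) = \left(1122 + \left(\sqrt{0} + 29\right)\right) \left(-288\right) = \left(1122 + \left(0 + 29\right)\right) \left(-288\right) = \left(1122 + 29\right) \left(-288\right) = 1151 \left(-288\right) = -331488$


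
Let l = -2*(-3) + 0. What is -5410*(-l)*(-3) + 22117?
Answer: -75263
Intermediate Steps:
l = 6 (l = 6 + 0 = 6)
-5410*(-l)*(-3) + 22117 = -5410*(-1*6)*(-3) + 22117 = -(-32460)*(-3) + 22117 = -5410*18 + 22117 = -97380 + 22117 = -75263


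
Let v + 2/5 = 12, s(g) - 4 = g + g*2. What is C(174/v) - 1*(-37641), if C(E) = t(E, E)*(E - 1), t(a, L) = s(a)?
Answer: 38327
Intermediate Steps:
s(g) = 4 + 3*g (s(g) = 4 + (g + g*2) = 4 + (g + 2*g) = 4 + 3*g)
v = 58/5 (v = -2/5 + 12 = 58/5 ≈ 11.600)
t(a, L) = 4 + 3*a
C(E) = (-1 + E)*(4 + 3*E) (C(E) = (4 + 3*E)*(E - 1) = (4 + 3*E)*(-1 + E) = (-1 + E)*(4 + 3*E))
C(174/v) - 1*(-37641) = (-1 + 174/(58/5))*(4 + 3*(174/(58/5))) - 1*(-37641) = (-1 + 174*(5/58))*(4 + 3*(174*(5/58))) + 37641 = (-1 + 15)*(4 + 3*15) + 37641 = 14*(4 + 45) + 37641 = 14*49 + 37641 = 686 + 37641 = 38327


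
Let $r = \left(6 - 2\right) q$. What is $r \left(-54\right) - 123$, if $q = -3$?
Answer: $525$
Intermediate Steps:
$r = -12$ ($r = \left(6 - 2\right) \left(-3\right) = 4 \left(-3\right) = -12$)
$r \left(-54\right) - 123 = \left(-12\right) \left(-54\right) - 123 = 648 - 123 = 525$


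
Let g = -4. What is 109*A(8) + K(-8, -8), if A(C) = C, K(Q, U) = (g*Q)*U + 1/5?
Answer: 3081/5 ≈ 616.20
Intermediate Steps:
K(Q, U) = ⅕ - 4*Q*U (K(Q, U) = (-4*Q)*U + 1/5 = -4*Q*U + ⅕ = ⅕ - 4*Q*U)
109*A(8) + K(-8, -8) = 109*8 + (⅕ - 4*(-8)*(-8)) = 872 + (⅕ - 256) = 872 - 1279/5 = 3081/5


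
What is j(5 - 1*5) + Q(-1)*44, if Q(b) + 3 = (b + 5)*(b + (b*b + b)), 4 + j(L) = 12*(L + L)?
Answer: -312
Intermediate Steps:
j(L) = -4 + 24*L (j(L) = -4 + 12*(L + L) = -4 + 12*(2*L) = -4 + 24*L)
Q(b) = -3 + (5 + b)*(b² + 2*b) (Q(b) = -3 + (b + 5)*(b + (b*b + b)) = -3 + (5 + b)*(b + (b² + b)) = -3 + (5 + b)*(b + (b + b²)) = -3 + (5 + b)*(b² + 2*b))
j(5 - 1*5) + Q(-1)*44 = (-4 + 24*(5 - 1*5)) + (-3 + (-1)³ + 7*(-1)² + 10*(-1))*44 = (-4 + 24*(5 - 5)) + (-3 - 1 + 7*1 - 10)*44 = (-4 + 24*0) + (-3 - 1 + 7 - 10)*44 = (-4 + 0) - 7*44 = -4 - 308 = -312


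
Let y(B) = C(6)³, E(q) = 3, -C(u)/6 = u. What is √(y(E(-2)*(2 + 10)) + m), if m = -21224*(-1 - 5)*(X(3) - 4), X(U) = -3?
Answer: 4*I*√58629 ≈ 968.54*I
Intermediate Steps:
C(u) = -6*u
y(B) = -46656 (y(B) = (-6*6)³ = (-36)³ = -46656)
m = -891408 (m = -21224*(-1 - 5)*(-3 - 4) = -(-127344)*(-7) = -21224*42 = -891408)
√(y(E(-2)*(2 + 10)) + m) = √(-46656 - 891408) = √(-938064) = 4*I*√58629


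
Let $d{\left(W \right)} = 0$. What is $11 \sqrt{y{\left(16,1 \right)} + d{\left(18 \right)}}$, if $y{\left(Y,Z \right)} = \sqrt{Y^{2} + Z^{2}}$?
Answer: $11 \sqrt[4]{257} \approx 44.043$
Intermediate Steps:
$11 \sqrt{y{\left(16,1 \right)} + d{\left(18 \right)}} = 11 \sqrt{\sqrt{16^{2} + 1^{2}} + 0} = 11 \sqrt{\sqrt{256 + 1} + 0} = 11 \sqrt{\sqrt{257} + 0} = 11 \sqrt{\sqrt{257}} = 11 \sqrt[4]{257}$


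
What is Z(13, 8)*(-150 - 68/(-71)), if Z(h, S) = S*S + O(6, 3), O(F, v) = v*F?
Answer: -867724/71 ≈ -12221.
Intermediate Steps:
O(F, v) = F*v
Z(h, S) = 18 + S² (Z(h, S) = S*S + 6*3 = S² + 18 = 18 + S²)
Z(13, 8)*(-150 - 68/(-71)) = (18 + 8²)*(-150 - 68/(-71)) = (18 + 64)*(-150 - 68*(-1/71)) = 82*(-150 + 68/71) = 82*(-10582/71) = -867724/71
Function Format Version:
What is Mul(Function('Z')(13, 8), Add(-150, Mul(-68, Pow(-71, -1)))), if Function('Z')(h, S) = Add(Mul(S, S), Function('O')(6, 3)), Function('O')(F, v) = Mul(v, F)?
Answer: Rational(-867724, 71) ≈ -12221.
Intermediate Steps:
Function('O')(F, v) = Mul(F, v)
Function('Z')(h, S) = Add(18, Pow(S, 2)) (Function('Z')(h, S) = Add(Mul(S, S), Mul(6, 3)) = Add(Pow(S, 2), 18) = Add(18, Pow(S, 2)))
Mul(Function('Z')(13, 8), Add(-150, Mul(-68, Pow(-71, -1)))) = Mul(Add(18, Pow(8, 2)), Add(-150, Mul(-68, Pow(-71, -1)))) = Mul(Add(18, 64), Add(-150, Mul(-68, Rational(-1, 71)))) = Mul(82, Add(-150, Rational(68, 71))) = Mul(82, Rational(-10582, 71)) = Rational(-867724, 71)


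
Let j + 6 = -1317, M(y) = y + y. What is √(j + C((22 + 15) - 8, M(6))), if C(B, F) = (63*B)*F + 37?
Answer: √20638 ≈ 143.66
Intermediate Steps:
M(y) = 2*y
C(B, F) = 37 + 63*B*F (C(B, F) = 63*B*F + 37 = 37 + 63*B*F)
j = -1323 (j = -6 - 1317 = -1323)
√(j + C((22 + 15) - 8, M(6))) = √(-1323 + (37 + 63*((22 + 15) - 8)*(2*6))) = √(-1323 + (37 + 63*(37 - 8)*12)) = √(-1323 + (37 + 63*29*12)) = √(-1323 + (37 + 21924)) = √(-1323 + 21961) = √20638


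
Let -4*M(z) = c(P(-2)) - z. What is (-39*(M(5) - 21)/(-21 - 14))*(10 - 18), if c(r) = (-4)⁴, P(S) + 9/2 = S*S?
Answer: 5226/7 ≈ 746.57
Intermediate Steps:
P(S) = -9/2 + S² (P(S) = -9/2 + S*S = -9/2 + S²)
c(r) = 256
M(z) = -64 + z/4 (M(z) = -(256 - z)/4 = -64 + z/4)
(-39*(M(5) - 21)/(-21 - 14))*(10 - 18) = (-39*((-64 + (¼)*5) - 21)/(-21 - 14))*(10 - 18) = -39*((-64 + 5/4) - 21)/(-35)*(-8) = -39*(-251/4 - 21)*(-1)/35*(-8) = -(-13065)*(-1)/(4*35)*(-8) = -39*67/28*(-8) = -2613/28*(-8) = 5226/7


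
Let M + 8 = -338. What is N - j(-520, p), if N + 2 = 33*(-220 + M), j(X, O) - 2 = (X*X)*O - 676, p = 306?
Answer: -82760406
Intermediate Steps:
M = -346 (M = -8 - 338 = -346)
j(X, O) = -674 + O*X**2 (j(X, O) = 2 + ((X*X)*O - 676) = 2 + (X**2*O - 676) = 2 + (O*X**2 - 676) = 2 + (-676 + O*X**2) = -674 + O*X**2)
N = -18680 (N = -2 + 33*(-220 - 346) = -2 + 33*(-566) = -2 - 18678 = -18680)
N - j(-520, p) = -18680 - (-674 + 306*(-520)**2) = -18680 - (-674 + 306*270400) = -18680 - (-674 + 82742400) = -18680 - 1*82741726 = -18680 - 82741726 = -82760406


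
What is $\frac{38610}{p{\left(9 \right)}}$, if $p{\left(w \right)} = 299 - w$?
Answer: $\frac{3861}{29} \approx 133.14$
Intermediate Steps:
$\frac{38610}{p{\left(9 \right)}} = \frac{38610}{299 - 9} = \frac{38610}{290} = 38610 \cdot \frac{1}{290} = \frac{3861}{29}$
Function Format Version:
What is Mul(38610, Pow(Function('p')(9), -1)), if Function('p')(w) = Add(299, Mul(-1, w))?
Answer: Rational(3861, 29) ≈ 133.14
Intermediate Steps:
Mul(38610, Pow(Function('p')(9), -1)) = Mul(38610, Pow(Add(299, Mul(-1, 9)), -1)) = Mul(38610, Pow(Add(299, -9), -1)) = Mul(38610, Pow(290, -1)) = Mul(38610, Rational(1, 290)) = Rational(3861, 29)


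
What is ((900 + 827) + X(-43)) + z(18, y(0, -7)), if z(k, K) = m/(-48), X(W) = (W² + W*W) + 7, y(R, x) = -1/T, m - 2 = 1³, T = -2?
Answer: 86911/16 ≈ 5431.9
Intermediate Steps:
m = 3 (m = 2 + 1³ = 2 + 1 = 3)
y(R, x) = ½ (y(R, x) = -1/(-2) = -1*(-½) = ½)
X(W) = 7 + 2*W² (X(W) = (W² + W²) + 7 = 2*W² + 7 = 7 + 2*W²)
z(k, K) = -1/16 (z(k, K) = 3/(-48) = 3*(-1/48) = -1/16)
((900 + 827) + X(-43)) + z(18, y(0, -7)) = ((900 + 827) + (7 + 2*(-43)²)) - 1/16 = (1727 + (7 + 2*1849)) - 1/16 = (1727 + (7 + 3698)) - 1/16 = (1727 + 3705) - 1/16 = 5432 - 1/16 = 86911/16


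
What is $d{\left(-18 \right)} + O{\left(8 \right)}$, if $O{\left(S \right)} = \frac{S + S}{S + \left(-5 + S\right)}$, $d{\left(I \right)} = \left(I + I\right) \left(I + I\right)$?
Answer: $\frac{14272}{11} \approx 1297.5$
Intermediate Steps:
$d{\left(I \right)} = 4 I^{2}$ ($d{\left(I \right)} = 2 I 2 I = 4 I^{2}$)
$O{\left(S \right)} = \frac{2 S}{-5 + 2 S}$
$d{\left(-18 \right)} + O{\left(8 \right)} = 4 \left(-18\right)^{2} + 2 \cdot 8 \frac{1}{-5 + 2 \cdot 8} = 4 \cdot 324 + 2 \cdot 8 \frac{1}{-5 + 16} = 1296 + 2 \cdot 8 \cdot \frac{1}{11} = 1296 + \frac{16}{11} = \frac{14272}{11}$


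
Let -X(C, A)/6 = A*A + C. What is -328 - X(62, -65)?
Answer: 25394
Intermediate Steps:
X(C, A) = -6*C - 6*A² (X(C, A) = -6*(A*A + C) = -6*(A² + C) = -6*(C + A²) = -6*C - 6*A²)
-328 - X(62, -65) = -328 - (-6*62 - 6*(-65)²) = -328 - (-372 - 6*4225) = -328 - (-372 - 25350) = -328 - 1*(-25722) = -328 + 25722 = 25394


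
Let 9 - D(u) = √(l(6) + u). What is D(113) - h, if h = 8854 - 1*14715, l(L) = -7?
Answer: 5870 - √106 ≈ 5859.7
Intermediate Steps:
D(u) = 9 - √(-7 + u)
h = -5861 (h = 8854 - 14715 = -5861)
D(113) - h = (9 - √(-7 + 113)) - 1*(-5861) = (9 - √106) + 5861 = 5870 - √106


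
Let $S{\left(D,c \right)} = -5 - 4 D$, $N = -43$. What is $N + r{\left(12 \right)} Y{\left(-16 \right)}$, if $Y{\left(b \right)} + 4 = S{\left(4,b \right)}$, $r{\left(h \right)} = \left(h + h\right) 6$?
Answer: $-3643$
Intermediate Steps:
$r{\left(h \right)} = 12 h$ ($r{\left(h \right)} = 2 h 6 = 12 h$)
$Y{\left(b \right)} = -25$ ($Y{\left(b \right)} = -4 - 21 = -25$)
$N + r{\left(12 \right)} Y{\left(-16 \right)} = -43 + 12 \cdot 12 \left(-25\right) = -43 + 144 \left(-25\right) = -43 - 3600 = -3643$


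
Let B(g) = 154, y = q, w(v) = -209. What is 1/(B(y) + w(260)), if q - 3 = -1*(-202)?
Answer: -1/55 ≈ -0.018182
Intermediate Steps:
q = 205 (q = 3 - 1*(-202) = 3 + 202 = 205)
y = 205
1/(B(y) + w(260)) = 1/(154 - 209) = 1/(-55) = -1/55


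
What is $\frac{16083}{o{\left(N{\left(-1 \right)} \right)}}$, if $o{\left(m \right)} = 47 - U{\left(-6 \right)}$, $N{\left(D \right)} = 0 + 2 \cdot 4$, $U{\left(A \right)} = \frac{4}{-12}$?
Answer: $\frac{48249}{142} \approx 339.78$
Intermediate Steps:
$U{\left(A \right)} = - \frac{1}{3}$ ($U{\left(A \right)} = 4 \left(- \frac{1}{12}\right) = - \frac{1}{3}$)
$N{\left(D \right)} = 8$ ($N{\left(D \right)} = 0 + 8 = 8$)
$o{\left(m \right)} = \frac{142}{3}$ ($o{\left(m \right)} = 47 - - \frac{1}{3} = 47 + \frac{1}{3} = \frac{142}{3}$)
$\frac{16083}{o{\left(N{\left(-1 \right)} \right)}} = \frac{16083}{\frac{142}{3}} = 16083 \cdot \frac{3}{142} = \frac{48249}{142}$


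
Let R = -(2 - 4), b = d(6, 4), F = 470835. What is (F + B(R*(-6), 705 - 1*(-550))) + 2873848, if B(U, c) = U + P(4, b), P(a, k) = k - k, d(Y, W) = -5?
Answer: 3344671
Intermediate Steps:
b = -5
P(a, k) = 0
R = 2 (R = -1*(-2) = 2)
B(U, c) = U (B(U, c) = U + 0 = U)
(F + B(R*(-6), 705 - 1*(-550))) + 2873848 = (470835 + 2*(-6)) + 2873848 = (470835 - 12) + 2873848 = 470823 + 2873848 = 3344671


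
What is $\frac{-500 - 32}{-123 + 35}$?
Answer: $\frac{133}{22} \approx 6.0455$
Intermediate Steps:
$\frac{-500 - 32}{-123 + 35} = - \frac{532}{-88} = \left(-532\right) \left(- \frac{1}{88}\right) = \frac{133}{22}$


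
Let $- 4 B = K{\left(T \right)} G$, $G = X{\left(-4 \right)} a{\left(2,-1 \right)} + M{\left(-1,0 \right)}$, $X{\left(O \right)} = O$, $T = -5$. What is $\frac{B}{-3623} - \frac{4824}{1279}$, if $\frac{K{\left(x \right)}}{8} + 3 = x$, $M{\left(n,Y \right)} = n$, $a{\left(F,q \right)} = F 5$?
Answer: $- \frac{16638328}{4633817} \approx -3.5906$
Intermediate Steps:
$a{\left(F,q \right)} = 5 F$
$K{\left(x \right)} = -24 + 8 x$
$G = -41$ ($G = - 4 \cdot 5 \cdot 2 - 1 = \left(-4\right) 10 - 1 = -40 - 1 = -41$)
$B = -656$ ($B = - \frac{\left(-24 + 8 \left(-5\right)\right) \left(-41\right)}{4} = - \frac{\left(-24 - 40\right) \left(-41\right)}{4} = - \frac{\left(-64\right) \left(-41\right)}{4} = \left(- \frac{1}{4}\right) 2624 = -656$)
$\frac{B}{-3623} - \frac{4824}{1279} = - \frac{656}{-3623} - \frac{4824}{1279} = \left(-656\right) \left(- \frac{1}{3623}\right) - \frac{4824}{1279} = \frac{656}{3623} - \frac{4824}{1279} = - \frac{16638328}{4633817}$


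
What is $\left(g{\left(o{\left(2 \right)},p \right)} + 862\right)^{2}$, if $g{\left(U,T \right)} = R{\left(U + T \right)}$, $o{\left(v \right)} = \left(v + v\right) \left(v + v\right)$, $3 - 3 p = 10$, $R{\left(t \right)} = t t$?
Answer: $\frac{89094721}{81} \approx 1.0999 \cdot 10^{6}$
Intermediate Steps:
$R{\left(t \right)} = t^{2}$
$p = - \frac{7}{3}$ ($p = 1 - \frac{10}{3} = - \frac{7}{3} \approx -2.3333$)
$o{\left(v \right)} = 4 v^{2}$ ($o{\left(v \right)} = 2 v 2 v = 4 v^{2}$)
$g{\left(U,T \right)} = \left(T + U\right)^{2}$ ($g{\left(U,T \right)} = \left(U + T\right)^{2} = \left(T + U\right)^{2}$)
$\left(g{\left(o{\left(2 \right)},p \right)} + 862\right)^{2} = \left(\left(- \frac{7}{3} + 4 \cdot 2^{2}\right)^{2} + 862\right)^{2} = \left(\left(- \frac{7}{3} + 4 \cdot 4\right)^{2} + 862\right)^{2} = \left(\left(- \frac{7}{3} + 16\right)^{2} + 862\right)^{2} = \left(\left(\frac{41}{3}\right)^{2} + 862\right)^{2} = \left(\frac{1681}{9} + 862\right)^{2} = \left(\frac{9439}{9}\right)^{2} = \frac{89094721}{81}$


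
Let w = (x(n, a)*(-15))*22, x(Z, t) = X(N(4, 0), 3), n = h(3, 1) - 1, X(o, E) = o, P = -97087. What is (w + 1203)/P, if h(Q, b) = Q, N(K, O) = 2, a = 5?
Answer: -543/97087 ≈ -0.0055929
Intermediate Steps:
n = 2 (n = 3 - 1 = 2)
x(Z, t) = 2
w = -660 (w = (2*(-15))*22 = -30*22 = -660)
(w + 1203)/P = (-660 + 1203)/(-97087) = 543*(-1/97087) = -543/97087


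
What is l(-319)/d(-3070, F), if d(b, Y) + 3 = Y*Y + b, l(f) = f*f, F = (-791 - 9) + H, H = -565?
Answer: 101761/1860152 ≈ 0.054706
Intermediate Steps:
F = -1365 (F = (-791 - 9) - 565 = -800 - 565 = -1365)
l(f) = f**2
d(b, Y) = -3 + b + Y**2 (d(b, Y) = -3 + (Y*Y + b) = -3 + (Y**2 + b) = -3 + (b + Y**2) = -3 + b + Y**2)
l(-319)/d(-3070, F) = (-319)**2/(-3 - 3070 + (-1365)**2) = 101761/(-3 - 3070 + 1863225) = 101761/1860152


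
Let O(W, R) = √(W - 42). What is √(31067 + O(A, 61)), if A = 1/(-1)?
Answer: √(31067 + I*√43) ≈ 176.26 + 0.019*I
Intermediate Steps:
A = -1
O(W, R) = √(-42 + W)
√(31067 + O(A, 61)) = √(31067 + √(-42 - 1)) = √(31067 + √(-43)) = √(31067 + I*√43)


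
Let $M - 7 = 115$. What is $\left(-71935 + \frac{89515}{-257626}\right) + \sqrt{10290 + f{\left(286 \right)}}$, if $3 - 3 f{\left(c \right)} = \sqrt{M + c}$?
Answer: $- \frac{18532415825}{257626} + \frac{\sqrt{92619 - 6 \sqrt{102}}}{3} \approx -71834.0$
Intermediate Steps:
$M = 122$ ($M = 7 + 115 = 122$)
$f{\left(c \right)} = 1 - \frac{\sqrt{122 + c}}{3}$
$\left(-71935 + \frac{89515}{-257626}\right) + \sqrt{10290 + f{\left(286 \right)}} = \left(-71935 + \frac{89515}{-257626}\right) + \sqrt{10290 + \left(1 - \frac{\sqrt{122 + 286}}{3}\right)} = \left(-71935 + 89515 \left(- \frac{1}{257626}\right)\right) + \sqrt{10290 + \left(1 - \frac{\sqrt{408}}{3}\right)} = \left(-71935 - \frac{89515}{257626}\right) + \sqrt{10290 + \left(1 - \frac{2 \sqrt{102}}{3}\right)} = - \frac{18532415825}{257626} + \sqrt{10290 + \left(1 - \frac{2 \sqrt{102}}{3}\right)} = - \frac{18532415825}{257626} + \sqrt{10291 - \frac{2 \sqrt{102}}{3}}$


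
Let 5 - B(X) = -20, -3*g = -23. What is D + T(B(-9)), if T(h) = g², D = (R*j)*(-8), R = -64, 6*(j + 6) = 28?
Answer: -5615/9 ≈ -623.89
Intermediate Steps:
j = -4/3 (j = -6 + (⅙)*28 = -6 + 14/3 = -4/3 ≈ -1.3333)
g = 23/3 (g = -⅓*(-23) = 23/3 ≈ 7.6667)
B(X) = 25 (B(X) = 5 - 1*(-20) = 5 + 20 = 25)
D = -2048/3 (D = -64*(-4/3)*(-8) = (256/3)*(-8) = -2048/3 ≈ -682.67)
T(h) = 529/9 (T(h) = (23/3)² = 529/9)
D + T(B(-9)) = -2048/3 + 529/9 = -5615/9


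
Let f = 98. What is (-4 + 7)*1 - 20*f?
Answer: -1957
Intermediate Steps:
(-4 + 7)*1 - 20*f = (-4 + 7)*1 - 20*98 = 3*1 - 1960 = 3 - 1960 = -1957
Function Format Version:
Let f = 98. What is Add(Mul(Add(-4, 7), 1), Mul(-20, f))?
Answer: -1957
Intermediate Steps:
Add(Mul(Add(-4, 7), 1), Mul(-20, f)) = Add(Mul(Add(-4, 7), 1), Mul(-20, 98)) = Add(Mul(3, 1), -1960) = Add(3, -1960) = -1957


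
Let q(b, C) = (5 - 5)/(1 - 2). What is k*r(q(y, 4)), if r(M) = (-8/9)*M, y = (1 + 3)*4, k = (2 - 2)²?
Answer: 0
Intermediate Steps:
k = 0 (k = 0² = 0)
y = 16 (y = 4*4 = 16)
q(b, C) = 0 (q(b, C) = 0/(-1) = 0*(-1) = 0)
r(M) = -8*M/9 (r(M) = (-8*⅑)*M = -8*M/9)
k*r(q(y, 4)) = 0*(-8/9*0) = 0*0 = 0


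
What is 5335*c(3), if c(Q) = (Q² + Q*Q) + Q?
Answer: 112035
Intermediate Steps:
c(Q) = Q + 2*Q² (c(Q) = (Q² + Q²) + Q = 2*Q² + Q = Q + 2*Q²)
5335*c(3) = 5335*(3*(1 + 2*3)) = 5335*(3*(1 + 6)) = 5335*(3*7) = 5335*21 = 112035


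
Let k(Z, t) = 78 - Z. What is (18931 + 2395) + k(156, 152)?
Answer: 21248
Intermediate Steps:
(18931 + 2395) + k(156, 152) = (18931 + 2395) + (78 - 1*156) = 21326 + (78 - 156) = 21326 - 78 = 21248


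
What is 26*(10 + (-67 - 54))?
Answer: -2886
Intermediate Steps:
26*(10 + (-67 - 54)) = 26*(10 - 121) = 26*(-111) = -2886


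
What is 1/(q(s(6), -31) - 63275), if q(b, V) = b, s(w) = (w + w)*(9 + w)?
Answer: -1/63095 ≈ -1.5849e-5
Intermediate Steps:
s(w) = 2*w*(9 + w) (s(w) = (2*w)*(9 + w) = 2*w*(9 + w))
1/(q(s(6), -31) - 63275) = 1/(2*6*(9 + 6) - 63275) = 1/(2*6*15 - 63275) = 1/(180 - 63275) = 1/(-63095) = -1/63095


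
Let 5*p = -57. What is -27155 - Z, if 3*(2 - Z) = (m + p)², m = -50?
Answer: -1942526/75 ≈ -25900.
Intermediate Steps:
p = -57/5 (p = (⅕)*(-57) = -57/5 ≈ -11.400)
Z = -94099/75 (Z = 2 - (-50 - 57/5)²/3 = 2 - (-307/5)²/3 = 2 - ⅓*94249/25 = 2 - 94249/75 = -94099/75 ≈ -1254.7)
-27155 - Z = -27155 - 1*(-94099/75) = -27155 + 94099/75 = -1942526/75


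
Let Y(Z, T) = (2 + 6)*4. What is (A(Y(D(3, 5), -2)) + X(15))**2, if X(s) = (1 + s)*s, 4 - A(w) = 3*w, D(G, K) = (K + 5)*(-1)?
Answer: 21904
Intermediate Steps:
D(G, K) = -5 - K (D(G, K) = (5 + K)*(-1) = -5 - K)
Y(Z, T) = 32 (Y(Z, T) = 8*4 = 32)
A(w) = 4 - 3*w
X(s) = s*(1 + s)
(A(Y(D(3, 5), -2)) + X(15))**2 = ((4 - 3*32) + 15*(1 + 15))**2 = ((4 - 96) + 15*16)**2 = (-92 + 240)**2 = 148**2 = 21904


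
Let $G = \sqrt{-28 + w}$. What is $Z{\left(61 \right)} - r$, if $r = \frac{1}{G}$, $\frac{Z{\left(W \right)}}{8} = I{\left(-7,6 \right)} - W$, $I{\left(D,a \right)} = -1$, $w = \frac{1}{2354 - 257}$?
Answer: $-496 + \frac{3 i \sqrt{13680595}}{58715} \approx -496.0 + 0.18898 i$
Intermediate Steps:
$w = \frac{1}{2097} \approx 0.00047687$
$G = \frac{i \sqrt{13680595}}{699}$ ($G = \sqrt{-28 + \frac{1}{2097}} = \sqrt{- \frac{58715}{2097}} = \frac{i \sqrt{13680595}}{699} \approx 5.2915 i$)
$Z{\left(W \right)} = -8 - 8 W$ ($Z{\left(W \right)} = 8 \left(-1 - W\right) = -8 - 8 W$)
$r = - \frac{3 i \sqrt{13680595}}{58715}$ ($r = \frac{1}{\frac{1}{699} i \sqrt{13680595}} = - \frac{3 i \sqrt{13680595}}{58715} \approx - 0.18898 i$)
$Z{\left(61 \right)} - r = \left(-8 - 488\right) - - \frac{3 i \sqrt{13680595}}{58715} = \left(-8 - 488\right) + \frac{3 i \sqrt{13680595}}{58715} = -496 + \frac{3 i \sqrt{13680595}}{58715}$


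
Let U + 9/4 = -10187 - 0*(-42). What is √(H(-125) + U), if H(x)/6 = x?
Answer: 7*I*√893/2 ≈ 104.59*I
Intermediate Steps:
H(x) = 6*x
U = -40757/4 (U = -9/4 + (-10187 - 0*(-42)) = -9/4 + (-10187 - 1*0) = -9/4 + (-10187 + 0) = -9/4 - 10187 = -40757/4 ≈ -10189.)
√(H(-125) + U) = √(6*(-125) - 40757/4) = √(-750 - 40757/4) = √(-43757/4) = 7*I*√893/2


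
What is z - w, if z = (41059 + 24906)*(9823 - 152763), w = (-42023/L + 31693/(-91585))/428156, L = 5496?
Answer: -2032078368337182398754817/215512819260960 ≈ -9.4290e+9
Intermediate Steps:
w = -4022861183/215512819260960 (w = (-42023/5496 + 31693/(-91585))/428156 = (-42023*1/5496 + 31693*(-1/91585))*(1/428156) = (-42023/5496 - 31693/91585)*(1/428156) = -4022861183/503351160*1/428156 = -4022861183/215512819260960 ≈ -1.8666e-5)
z = -9429037100 (z = 65965*(-142940) = -9429037100)
z - w = -9429037100 - 1*(-4022861183/215512819260960) = -9429037100 + 4022861183/215512819260960 = -2032078368337182398754817/215512819260960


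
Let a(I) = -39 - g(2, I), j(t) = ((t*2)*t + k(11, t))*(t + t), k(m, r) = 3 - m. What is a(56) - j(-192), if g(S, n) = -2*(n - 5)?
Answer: 28308543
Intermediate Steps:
g(S, n) = 10 - 2*n (g(S, n) = -2*(-5 + n) = 10 - 2*n)
j(t) = 2*t*(-8 + 2*t²) (j(t) = ((t*2)*t + (3 - 1*11))*(t + t) = ((2*t)*t + (3 - 11))*(2*t) = (2*t² - 8)*(2*t) = (-8 + 2*t²)*(2*t) = 2*t*(-8 + 2*t²))
a(I) = -49 + 2*I (a(I) = -39 - (10 - 2*I) = -39 + (-10 + 2*I) = -49 + 2*I)
a(56) - j(-192) = (-49 + 2*56) - 4*(-192)*(-4 + (-192)²) = (-49 + 112) - 4*(-192)*(-4 + 36864) = 63 - 4*(-192)*36860 = 63 - 1*(-28308480) = 63 + 28308480 = 28308543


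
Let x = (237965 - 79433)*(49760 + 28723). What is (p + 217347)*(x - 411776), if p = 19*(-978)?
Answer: 2472965591852700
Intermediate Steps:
x = 12442066956 (x = 158532*78483 = 12442066956)
p = -18582
(p + 217347)*(x - 411776) = (-18582 + 217347)*(12442066956 - 411776) = 198765*12441655180 = 2472965591852700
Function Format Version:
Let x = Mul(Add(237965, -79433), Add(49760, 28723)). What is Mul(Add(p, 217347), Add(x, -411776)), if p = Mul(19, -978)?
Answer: 2472965591852700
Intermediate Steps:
x = 12442066956 (x = Mul(158532, 78483) = 12442066956)
p = -18582
Mul(Add(p, 217347), Add(x, -411776)) = Mul(Add(-18582, 217347), Add(12442066956, -411776)) = Mul(198765, 12441655180) = 2472965591852700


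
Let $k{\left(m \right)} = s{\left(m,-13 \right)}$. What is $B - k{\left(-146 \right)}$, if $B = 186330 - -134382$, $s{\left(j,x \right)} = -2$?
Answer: $320714$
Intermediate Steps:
$k{\left(m \right)} = -2$
$B = 320712$ ($B = 186330 + 134382 = 320712$)
$B - k{\left(-146 \right)} = 320712 - -2 = 320712 + 2 = 320714$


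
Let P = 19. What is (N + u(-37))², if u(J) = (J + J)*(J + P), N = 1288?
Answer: 6864400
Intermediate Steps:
u(J) = 2*J*(19 + J) (u(J) = (J + J)*(J + 19) = (2*J)*(19 + J) = 2*J*(19 + J))
(N + u(-37))² = (1288 + 2*(-37)*(19 - 37))² = (1288 + 2*(-37)*(-18))² = (1288 + 1332)² = 2620² = 6864400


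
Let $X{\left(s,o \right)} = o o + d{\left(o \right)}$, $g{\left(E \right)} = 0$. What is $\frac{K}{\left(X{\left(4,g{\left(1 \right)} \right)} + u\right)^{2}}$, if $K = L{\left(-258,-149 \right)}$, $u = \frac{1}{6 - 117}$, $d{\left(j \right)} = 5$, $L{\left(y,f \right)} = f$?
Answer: $- \frac{1835829}{306916} \approx -5.9815$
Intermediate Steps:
$X{\left(s,o \right)} = 5 + o^{2}$ ($X{\left(s,o \right)} = o o + 5 = o^{2} + 5 = 5 + o^{2}$)
$u = - \frac{1}{111}$ ($u = \frac{1}{-111} = - \frac{1}{111} \approx -0.009009$)
$K = -149$
$\frac{K}{\left(X{\left(4,g{\left(1 \right)} \right)} + u\right)^{2}} = - \frac{149}{\left(\left(5 + 0^{2}\right) - \frac{1}{111}\right)^{2}} = - \frac{149}{\left(\left(5 + 0\right) - \frac{1}{111}\right)^{2}} = - \frac{149}{\left(5 - \frac{1}{111}\right)^{2}} = - \frac{149}{\left(\frac{554}{111}\right)^{2}} = - \frac{149}{\frac{306916}{12321}} = \left(-149\right) \frac{12321}{306916} = - \frac{1835829}{306916}$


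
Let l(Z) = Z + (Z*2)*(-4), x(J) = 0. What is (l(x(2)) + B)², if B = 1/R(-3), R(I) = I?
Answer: ⅑ ≈ 0.11111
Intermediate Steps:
l(Z) = -7*Z (l(Z) = Z + (2*Z)*(-4) = Z - 8*Z = -7*Z)
B = -⅓ (B = 1/(-3) = -⅓ ≈ -0.33333)
(l(x(2)) + B)² = (-7*0 - ⅓)² = (0 - ⅓)² = (-⅓)² = ⅑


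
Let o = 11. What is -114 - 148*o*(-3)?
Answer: 4770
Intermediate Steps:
-114 - 148*o*(-3) = -114 - 1628*(-3) = -114 - 148*(-33) = -114 + 4884 = 4770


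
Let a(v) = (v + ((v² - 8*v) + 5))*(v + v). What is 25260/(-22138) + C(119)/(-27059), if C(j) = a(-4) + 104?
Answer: -338567298/299516071 ≈ -1.1304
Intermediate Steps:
a(v) = 2*v*(5 + v² - 7*v) (a(v) = (v + (5 + v² - 8*v))*(2*v) = (5 + v² - 7*v)*(2*v) = 2*v*(5 + v² - 7*v))
C(j) = -288 (C(j) = 2*(-4)*(5 + (-4)² - 7*(-4)) + 104 = 2*(-4)*(5 + 16 + 28) + 104 = 2*(-4)*49 + 104 = -392 + 104 = -288)
25260/(-22138) + C(119)/(-27059) = 25260/(-22138) - 288/(-27059) = 25260*(-1/22138) - 288*(-1/27059) = -12630/11069 + 288/27059 = -338567298/299516071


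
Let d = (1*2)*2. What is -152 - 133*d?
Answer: -684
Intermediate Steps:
d = 4 (d = 2*2 = 4)
-152 - 133*d = -152 - 133*4 = -152 - 532 = -684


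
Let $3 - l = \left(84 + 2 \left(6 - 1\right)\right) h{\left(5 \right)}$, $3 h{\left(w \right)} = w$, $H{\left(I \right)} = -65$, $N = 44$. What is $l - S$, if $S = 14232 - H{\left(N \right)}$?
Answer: $- \frac{43352}{3} \approx -14451.0$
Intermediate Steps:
$h{\left(w \right)} = \frac{w}{3}$
$S = 14297$ ($S = 14232 - -65 = 14232 + 65 = 14297$)
$l = - \frac{461}{3}$ ($l = 3 - \left(84 + 2 \left(6 - 1\right)\right) \frac{1}{3} \cdot 5 = 3 - \left(84 + 2 \cdot 5\right) \frac{5}{3} = 3 - \left(84 + 10\right) \frac{5}{3} = 3 - 94 \cdot \frac{5}{3} = 3 - \frac{470}{3} = - \frac{461}{3} \approx -153.67$)
$l - S = - \frac{461}{3} - 14297 = - \frac{43352}{3}$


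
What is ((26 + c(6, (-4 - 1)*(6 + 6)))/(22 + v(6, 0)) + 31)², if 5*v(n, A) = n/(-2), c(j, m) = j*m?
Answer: 2712609/11449 ≈ 236.93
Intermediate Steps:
v(n, A) = -n/10 (v(n, A) = (n/(-2))/5 = (n*(-½))/5 = (-n/2)/5 = -n/10)
((26 + c(6, (-4 - 1)*(6 + 6)))/(22 + v(6, 0)) + 31)² = ((26 + 6*((-4 - 1)*(6 + 6)))/(22 - ⅒*6) + 31)² = ((26 + 6*(-5*12))/(22 - ⅗) + 31)² = ((26 + 6*(-60))/(107/5) + 31)² = ((26 - 360)*(5/107) + 31)² = (-334*5/107 + 31)² = (-1670/107 + 31)² = (1647/107)² = 2712609/11449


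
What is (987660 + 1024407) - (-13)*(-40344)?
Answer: 1487595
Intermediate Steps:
(987660 + 1024407) - (-13)*(-40344) = 2012067 - 1*524472 = 2012067 - 524472 = 1487595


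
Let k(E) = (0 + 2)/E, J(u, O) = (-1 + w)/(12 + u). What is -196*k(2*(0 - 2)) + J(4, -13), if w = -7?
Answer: 195/2 ≈ 97.500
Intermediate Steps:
J(u, O) = -8/(12 + u) (J(u, O) = (-1 - 7)/(12 + u) = -8/(12 + u))
k(E) = 2/E
-196*k(2*(0 - 2)) + J(4, -13) = -392/(2*(0 - 2)) - 8/(12 + 4) = -392/(2*(-2)) - 8/16 = -392/(-4) - 8*1/16 = -392*(-1)/4 - ½ = -196*(-½) - ½ = 98 - ½ = 195/2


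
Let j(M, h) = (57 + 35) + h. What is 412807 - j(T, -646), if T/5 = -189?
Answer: 413361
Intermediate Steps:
T = -945 (T = 5*(-189) = -945)
j(M, h) = 92 + h
412807 - j(T, -646) = 412807 - (92 - 646) = 412807 - 1*(-554) = 412807 + 554 = 413361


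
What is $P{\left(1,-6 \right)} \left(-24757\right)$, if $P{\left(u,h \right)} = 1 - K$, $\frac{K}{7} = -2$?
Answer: $-371355$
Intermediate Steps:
$K = -14$ ($K = 7 \left(-2\right) = -14$)
$P{\left(u,h \right)} = 15$ ($P{\left(u,h \right)} = 1 - -14 = 1 + 14 = 15$)
$P{\left(1,-6 \right)} \left(-24757\right) = 15 \left(-24757\right) = -371355$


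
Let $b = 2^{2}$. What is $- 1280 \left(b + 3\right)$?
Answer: $-8960$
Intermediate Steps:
$b = 4$
$- 1280 \left(b + 3\right) = - 1280 \left(4 + 3\right) = \left(-1280\right) 7 = -8960$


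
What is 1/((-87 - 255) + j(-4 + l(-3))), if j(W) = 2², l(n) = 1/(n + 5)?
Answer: -1/338 ≈ -0.0029586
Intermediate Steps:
l(n) = 1/(5 + n)
j(W) = 4
1/((-87 - 255) + j(-4 + l(-3))) = 1/((-87 - 255) + 4) = 1/(-342 + 4) = 1/(-338) = -1/338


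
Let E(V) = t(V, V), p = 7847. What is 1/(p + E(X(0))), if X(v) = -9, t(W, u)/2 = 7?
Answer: 1/7861 ≈ 0.00012721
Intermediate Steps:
t(W, u) = 14 (t(W, u) = 2*7 = 14)
E(V) = 14
1/(p + E(X(0))) = 1/(7847 + 14) = 1/7861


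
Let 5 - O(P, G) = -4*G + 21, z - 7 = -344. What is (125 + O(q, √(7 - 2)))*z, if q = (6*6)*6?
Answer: -36733 - 1348*√5 ≈ -39747.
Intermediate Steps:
z = -337 (z = 7 - 344 = -337)
q = 216 (q = 36*6 = 216)
O(P, G) = -16 + 4*G (O(P, G) = 5 - (-4*G + 21) = 5 - (21 - 4*G) = 5 + (-21 + 4*G) = -16 + 4*G)
(125 + O(q, √(7 - 2)))*z = (125 + (-16 + 4*√(7 - 2)))*(-337) = (125 + (-16 + 4*√5))*(-337) = (109 + 4*√5)*(-337) = -36733 - 1348*√5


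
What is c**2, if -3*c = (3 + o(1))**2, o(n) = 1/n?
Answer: 256/9 ≈ 28.444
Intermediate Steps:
c = -16/3 (c = -(3 + 1/1)**2/3 = -(3 + 1)**2/3 = -1/3*4**2 = -1/3*16 = -16/3 ≈ -5.3333)
c**2 = (-16/3)**2 = 256/9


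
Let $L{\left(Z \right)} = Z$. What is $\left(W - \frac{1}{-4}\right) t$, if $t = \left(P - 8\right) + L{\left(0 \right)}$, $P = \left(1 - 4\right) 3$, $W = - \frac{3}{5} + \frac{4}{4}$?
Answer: $- \frac{221}{20} \approx -11.05$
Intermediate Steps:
$W = \frac{2}{5}$ ($W = \left(-3\right) \frac{1}{5} + 4 \cdot \frac{1}{4} = - \frac{3}{5} + 1 = \frac{2}{5} \approx 0.4$)
$P = -9$ ($P = \left(-3\right) 3 = -9$)
$t = -17$ ($t = \left(-9 - 8\right) + 0 = -17 + 0 = -17$)
$\left(W - \frac{1}{-4}\right) t = \left(\frac{2}{5} - \frac{1}{-4}\right) \left(-17\right) = \left(\frac{2}{5} - - \frac{1}{4}\right) \left(-17\right) = \left(\frac{2}{5} + \frac{1}{4}\right) \left(-17\right) = \frac{13}{20} \left(-17\right) = - \frac{221}{20}$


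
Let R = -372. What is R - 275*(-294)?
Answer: 80478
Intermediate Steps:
R - 275*(-294) = -372 - 275*(-294) = -372 + 80850 = 80478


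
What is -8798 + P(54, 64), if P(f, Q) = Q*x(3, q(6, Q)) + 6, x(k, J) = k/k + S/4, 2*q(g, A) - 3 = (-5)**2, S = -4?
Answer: -8792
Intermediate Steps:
q(g, A) = 14 (q(g, A) = 3/2 + (1/2)*(-5)**2 = 3/2 + (1/2)*25 = 3/2 + 25/2 = 14)
x(k, J) = 0 (x(k, J) = k/k - 4/4 = 1 - 4*1/4 = 1 - 1 = 0)
P(f, Q) = 6 (P(f, Q) = Q*0 + 6 = 0 + 6 = 6)
-8798 + P(54, 64) = -8798 + 6 = -8792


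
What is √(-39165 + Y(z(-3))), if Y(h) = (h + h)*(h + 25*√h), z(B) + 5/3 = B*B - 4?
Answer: √(-352285 + 500*√30)/3 ≈ 197.07*I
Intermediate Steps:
z(B) = -17/3 + B² (z(B) = -5/3 + (B*B - 4) = -5/3 + (B² - 4) = -5/3 + (-4 + B²) = -17/3 + B²)
Y(h) = 2*h*(h + 25*√h) (Y(h) = (2*h)*(h + 25*√h) = 2*h*(h + 25*√h))
√(-39165 + Y(z(-3))) = √(-39165 + (2*(-17/3 + (-3)²)² + 50*(-17/3 + (-3)²)^(3/2))) = √(-39165 + (2*(-17/3 + 9)² + 50*(-17/3 + 9)^(3/2))) = √(-39165 + (2*(10/3)² + 50*(10/3)^(3/2))) = √(-39165 + (2*(100/9) + 50*(10*√30/9))) = √(-39165 + (200/9 + 500*√30/9)) = √(-352285/9 + 500*√30/9)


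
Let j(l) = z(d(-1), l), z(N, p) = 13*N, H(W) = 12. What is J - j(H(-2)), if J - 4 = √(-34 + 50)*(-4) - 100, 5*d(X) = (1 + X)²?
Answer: -112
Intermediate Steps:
d(X) = (1 + X)²/5
J = -112 (J = 4 + (√(-34 + 50)*(-4) - 100) = 4 + (√16*(-4) - 100) = 4 + (4*(-4) - 100) = 4 + (-16 - 100) = 4 - 116 = -112)
j(l) = 0 (j(l) = 13*((1 - 1)²/5) = 13*((⅕)*0²) = 13*((⅕)*0) = 13*0 = 0)
J - j(H(-2)) = -112 - 1*0 = -112 + 0 = -112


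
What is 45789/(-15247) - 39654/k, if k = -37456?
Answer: -555234123/285545816 ≈ -1.9445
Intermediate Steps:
45789/(-15247) - 39654/k = 45789/(-15247) - 39654/(-37456) = 45789*(-1/15247) - 39654*(-1/37456) = -45789/15247 + 19827/18728 = -555234123/285545816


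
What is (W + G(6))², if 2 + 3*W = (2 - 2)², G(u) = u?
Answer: 256/9 ≈ 28.444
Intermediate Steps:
W = -⅔ (W = -⅔ + (2 - 2)²/3 = -⅔ + (⅓)*0² = -⅔ + (⅓)*0 = -⅔ + 0 = -⅔ ≈ -0.66667)
(W + G(6))² = (-⅔ + 6)² = (16/3)² = 256/9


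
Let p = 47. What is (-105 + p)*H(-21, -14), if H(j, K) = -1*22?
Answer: 1276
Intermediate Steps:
H(j, K) = -22
(-105 + p)*H(-21, -14) = (-105 + 47)*(-22) = -58*(-22) = 1276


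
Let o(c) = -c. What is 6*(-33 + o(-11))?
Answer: -132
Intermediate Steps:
6*(-33 + o(-11)) = 6*(-33 - 1*(-11)) = 6*(-33 + 11) = 6*(-22) = -132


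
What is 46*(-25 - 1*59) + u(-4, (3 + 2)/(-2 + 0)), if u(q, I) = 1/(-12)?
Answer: -46369/12 ≈ -3864.1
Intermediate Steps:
u(q, I) = -1/12
46*(-25 - 1*59) + u(-4, (3 + 2)/(-2 + 0)) = 46*(-25 - 1*59) - 1/12 = 46*(-25 - 59) - 1/12 = 46*(-84) - 1/12 = -3864 - 1/12 = -46369/12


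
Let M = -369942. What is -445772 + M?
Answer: -815714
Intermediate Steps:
-445772 + M = -445772 - 369942 = -815714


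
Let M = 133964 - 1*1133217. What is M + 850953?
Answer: -148300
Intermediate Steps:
M = -999253 (M = 133964 - 1133217 = -999253)
M + 850953 = -999253 + 850953 = -148300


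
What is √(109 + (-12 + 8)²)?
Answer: 5*√5 ≈ 11.180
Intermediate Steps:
√(109 + (-12 + 8)²) = √(109 + (-4)²) = √(109 + 16) = √125 = 5*√5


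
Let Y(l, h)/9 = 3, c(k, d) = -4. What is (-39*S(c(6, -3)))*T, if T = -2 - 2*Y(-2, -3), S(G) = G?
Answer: -8736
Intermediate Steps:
Y(l, h) = 27 (Y(l, h) = 9*3 = 27)
T = -56 (T = -2 - 2*27 = -2 - 54 = -56)
(-39*S(c(6, -3)))*T = -39*(-4)*(-56) = 156*(-56) = -8736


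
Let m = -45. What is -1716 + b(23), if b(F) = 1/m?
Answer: -77221/45 ≈ -1716.0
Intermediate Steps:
b(F) = -1/45 (b(F) = 1/(-45) = -1/45)
-1716 + b(23) = -1716 - 1/45 = -77221/45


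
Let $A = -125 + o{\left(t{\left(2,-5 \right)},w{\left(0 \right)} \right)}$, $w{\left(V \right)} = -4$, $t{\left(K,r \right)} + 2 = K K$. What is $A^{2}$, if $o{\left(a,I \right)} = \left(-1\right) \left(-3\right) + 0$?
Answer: $14884$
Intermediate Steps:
$t{\left(K,r \right)} = -2 + K^{2}$ ($t{\left(K,r \right)} = -2 + K K = -2 + K^{2}$)
$o{\left(a,I \right)} = 3$ ($o{\left(a,I \right)} = 3 + 0 = 3$)
$A = -122$ ($A = -125 + 3 = -122$)
$A^{2} = \left(-122\right)^{2} = 14884$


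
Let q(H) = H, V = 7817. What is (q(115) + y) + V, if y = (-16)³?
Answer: 3836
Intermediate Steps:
y = -4096
(q(115) + y) + V = (115 - 4096) + 7817 = -3981 + 7817 = 3836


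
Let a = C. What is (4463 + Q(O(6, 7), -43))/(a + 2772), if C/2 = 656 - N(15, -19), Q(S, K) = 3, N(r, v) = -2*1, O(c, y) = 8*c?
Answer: 319/292 ≈ 1.0925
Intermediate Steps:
N(r, v) = -2
C = 1316 (C = 2*(656 - 1*(-2)) = 2*(656 + 2) = 2*658 = 1316)
a = 1316
(4463 + Q(O(6, 7), -43))/(a + 2772) = (4463 + 3)/(1316 + 2772) = 4466/4088 = 4466*(1/4088) = 319/292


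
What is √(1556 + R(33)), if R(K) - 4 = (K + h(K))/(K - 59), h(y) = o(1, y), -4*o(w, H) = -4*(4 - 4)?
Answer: 3*√117078/26 ≈ 39.481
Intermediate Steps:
o(w, H) = 0 (o(w, H) = -(-1)*(4 - 4) = -(-1)*0 = -¼*0 = 0)
h(y) = 0
R(K) = 4 + K/(-59 + K) (R(K) = 4 + (K + 0)/(K - 59) = 4 + K/(-59 + K))
√(1556 + R(33)) = √(1556 + (-236 + 5*33)/(-59 + 33)) = √(1556 + (-236 + 165)/(-26)) = √(1556 - 1/26*(-71)) = √(1556 + 71/26) = √(40527/26) = 3*√117078/26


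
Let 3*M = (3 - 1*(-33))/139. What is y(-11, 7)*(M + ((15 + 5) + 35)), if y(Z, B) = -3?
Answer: -22971/139 ≈ -165.26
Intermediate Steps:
M = 12/139 (M = ((3 - 1*(-33))/139)/3 = ((3 + 33)*(1/139))/3 = (36*(1/139))/3 = (⅓)*(36/139) = 12/139 ≈ 0.086331)
y(-11, 7)*(M + ((15 + 5) + 35)) = -3*(12/139 + ((15 + 5) + 35)) = -3*(12/139 + (20 + 35)) = -3*(12/139 + 55) = -3*7657/139 = -22971/139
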